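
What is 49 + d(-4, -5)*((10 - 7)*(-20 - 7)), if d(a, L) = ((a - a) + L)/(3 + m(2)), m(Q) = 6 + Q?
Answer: 944/11 ≈ 85.818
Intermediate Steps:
d(a, L) = L/11 (d(a, L) = ((a - a) + L)/(3 + (6 + 2)) = (0 + L)/(3 + 8) = L/11)
49 + d(-4, -5)*((10 - 7)*(-20 - 7)) = 49 + ((1/11)*(-5))*((10 - 7)*(-20 - 7)) = 49 - 15*(-27)/11 = 49 - 5/11*(-81) = 49 + 405/11 = 944/11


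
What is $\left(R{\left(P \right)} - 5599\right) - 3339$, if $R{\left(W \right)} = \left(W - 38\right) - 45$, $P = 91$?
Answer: $-8930$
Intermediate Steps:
$R{\left(W \right)} = -83 + W$ ($R{\left(W \right)} = \left(-38 + W\right) - 45 = -83 + W$)
$\left(R{\left(P \right)} - 5599\right) - 3339 = \left(\left(-83 + 91\right) - 5599\right) - 3339 = \left(8 - 5599\right) - 3339 = -5591 - 3339 = -8930$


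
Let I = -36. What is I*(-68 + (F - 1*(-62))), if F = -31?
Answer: 1332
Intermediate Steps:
I*(-68 + (F - 1*(-62))) = -36*(-68 + (-31 - 1*(-62))) = -36*(-68 + (-31 + 62)) = -36*(-68 + 31) = -36*(-37) = 1332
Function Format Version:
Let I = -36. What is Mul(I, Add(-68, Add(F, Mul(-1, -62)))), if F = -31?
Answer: 1332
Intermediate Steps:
Mul(I, Add(-68, Add(F, Mul(-1, -62)))) = Mul(-36, Add(-68, Add(-31, Mul(-1, -62)))) = Mul(-36, Add(-68, Add(-31, 62))) = Mul(-36, Add(-68, 31)) = Mul(-36, -37) = 1332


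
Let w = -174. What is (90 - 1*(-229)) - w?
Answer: 493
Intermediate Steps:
(90 - 1*(-229)) - w = (90 - 1*(-229)) - 1*(-174) = (90 + 229) + 174 = 319 + 174 = 493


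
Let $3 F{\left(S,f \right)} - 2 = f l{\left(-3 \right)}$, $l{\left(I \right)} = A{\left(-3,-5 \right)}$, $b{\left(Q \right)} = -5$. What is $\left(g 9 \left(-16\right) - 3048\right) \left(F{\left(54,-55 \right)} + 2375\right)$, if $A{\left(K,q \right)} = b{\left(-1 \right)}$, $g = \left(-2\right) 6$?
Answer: $-3256880$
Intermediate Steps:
$g = -12$
$A{\left(K,q \right)} = -5$
$l{\left(I \right)} = -5$
$F{\left(S,f \right)} = \frac{2}{3} - \frac{5 f}{3}$ ($F{\left(S,f \right)} = \frac{2}{3} + \frac{f \left(-5\right)}{3} = \frac{2}{3} + \frac{\left(-5\right) f}{3} = \frac{2}{3} - \frac{5 f}{3}$)
$\left(g 9 \left(-16\right) - 3048\right) \left(F{\left(54,-55 \right)} + 2375\right) = \left(\left(-12\right) 9 \left(-16\right) - 3048\right) \left(\left(\frac{2}{3} - - \frac{275}{3}\right) + 2375\right) = \left(\left(-108\right) \left(-16\right) - 3048\right) \left(\left(\frac{2}{3} + \frac{275}{3}\right) + 2375\right) = \left(1728 - 3048\right) \left(\frac{277}{3} + 2375\right) = \left(-1320\right) \frac{7402}{3} = -3256880$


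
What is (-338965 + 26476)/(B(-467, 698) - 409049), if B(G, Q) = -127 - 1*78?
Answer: 104163/136418 ≈ 0.76356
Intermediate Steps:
B(G, Q) = -205 (B(G, Q) = -127 - 78 = -205)
(-338965 + 26476)/(B(-467, 698) - 409049) = (-338965 + 26476)/(-205 - 409049) = -312489/(-409254) = -312489*(-1/409254) = 104163/136418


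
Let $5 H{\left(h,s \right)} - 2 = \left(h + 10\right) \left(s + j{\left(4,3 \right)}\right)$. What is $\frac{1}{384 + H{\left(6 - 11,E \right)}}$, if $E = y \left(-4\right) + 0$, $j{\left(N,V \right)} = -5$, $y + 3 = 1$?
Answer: $\frac{5}{1937} \approx 0.0025813$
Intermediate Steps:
$y = -2$ ($y = -3 + 1 = -2$)
$E = 8$ ($E = \left(-2\right) \left(-4\right) + 0 = 8 + 0 = 8$)
$H{\left(h,s \right)} = \frac{2}{5} + \frac{\left(-5 + s\right) \left(10 + h\right)}{5}$ ($H{\left(h,s \right)} = \frac{2}{5} + \frac{\left(h + 10\right) \left(s - 5\right)}{5} = \frac{2}{5} + \frac{\left(10 + h\right) \left(-5 + s\right)}{5} = \frac{2}{5} + \frac{\left(-5 + s\right) \left(10 + h\right)}{5}$)
$\frac{1}{384 + H{\left(6 - 11,E \right)}} = \frac{1}{384 + \left(- \frac{48}{5} - \left(6 - 11\right) + 2 \cdot 8 + \frac{1}{5} \left(6 - 11\right) 8\right)} = \frac{1}{384 + \left(- \frac{48}{5} - -5 + 16 + \frac{1}{5} \left(-5\right) 8\right)} = \frac{1}{384 + \left(- \frac{48}{5} + 5 + 16 - 8\right)} = \frac{1}{384 + \frac{17}{5}} = \frac{1}{\frac{1937}{5}} = \frac{5}{1937}$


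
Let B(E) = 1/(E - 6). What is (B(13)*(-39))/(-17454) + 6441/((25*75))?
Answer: 87446847/25453750 ≈ 3.4355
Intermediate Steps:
B(E) = 1/(-6 + E)
(B(13)*(-39))/(-17454) + 6441/((25*75)) = (-39/(-6 + 13))/(-17454) + 6441/((25*75)) = (-39/7)*(-1/17454) + 6441/1875 = ((⅐)*(-39))*(-1/17454) + 6441*(1/1875) = -39/7*(-1/17454) + 2147/625 = 13/40726 + 2147/625 = 87446847/25453750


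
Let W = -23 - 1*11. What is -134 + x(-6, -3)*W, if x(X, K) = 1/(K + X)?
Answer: -1172/9 ≈ -130.22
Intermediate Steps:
W = -34 (W = -23 - 11 = -34)
-134 + x(-6, -3)*W = -134 - 34/(-3 - 6) = -134 - 34/(-9) = -134 - 1/9*(-34) = -134 + 34/9 = -1172/9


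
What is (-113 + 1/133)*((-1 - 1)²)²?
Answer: -240448/133 ≈ -1807.9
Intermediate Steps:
(-113 + 1/133)*((-1 - 1)²)² = (-113 + 1/133)*((-2)²)² = -15028/133*4² = -15028/133*16 = -240448/133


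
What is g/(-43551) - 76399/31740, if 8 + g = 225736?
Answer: -3497286523/460769580 ≈ -7.5901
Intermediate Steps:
g = 225728 (g = -8 + 225736 = 225728)
g/(-43551) - 76399/31740 = 225728/(-43551) - 76399/31740 = 225728*(-1/43551) - 76399*1/31740 = -225728/43551 - 76399/31740 = -3497286523/460769580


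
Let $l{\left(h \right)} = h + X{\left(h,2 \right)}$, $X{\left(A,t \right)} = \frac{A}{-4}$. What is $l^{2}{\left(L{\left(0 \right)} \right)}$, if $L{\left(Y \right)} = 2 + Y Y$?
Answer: $\frac{9}{4} \approx 2.25$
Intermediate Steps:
$X{\left(A,t \right)} = - \frac{A}{4}$ ($X{\left(A,t \right)} = A \left(- \frac{1}{4}\right) = - \frac{A}{4}$)
$L{\left(Y \right)} = 2 + Y^{2}$
$l{\left(h \right)} = \frac{3 h}{4}$ ($l{\left(h \right)} = h - \frac{h}{4} = \frac{3 h}{4}$)
$l^{2}{\left(L{\left(0 \right)} \right)} = \left(\frac{3 \left(2 + 0^{2}\right)}{4}\right)^{2} = \left(\frac{3 \left(2 + 0\right)}{4}\right)^{2} = \left(\frac{3}{4} \cdot 2\right)^{2} = \left(\frac{3}{2}\right)^{2} = \frac{9}{4}$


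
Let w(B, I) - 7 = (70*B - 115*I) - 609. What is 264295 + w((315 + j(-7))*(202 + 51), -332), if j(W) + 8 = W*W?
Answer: 6606633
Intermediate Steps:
j(W) = -8 + W² (j(W) = -8 + W*W = -8 + W²)
w(B, I) = -602 - 115*I + 70*B (w(B, I) = 7 + ((70*B - 115*I) - 609) = 7 + ((-115*I + 70*B) - 609) = 7 + (-609 - 115*I + 70*B) = -602 - 115*I + 70*B)
264295 + w((315 + j(-7))*(202 + 51), -332) = 264295 + (-602 - 115*(-332) + 70*((315 + (-8 + (-7)²))*(202 + 51))) = 264295 + (-602 + 38180 + 70*((315 + (-8 + 49))*253)) = 264295 + (-602 + 38180 + 70*((315 + 41)*253)) = 264295 + (-602 + 38180 + 70*(356*253)) = 264295 + (-602 + 38180 + 70*90068) = 264295 + (-602 + 38180 + 6304760) = 264295 + 6342338 = 6606633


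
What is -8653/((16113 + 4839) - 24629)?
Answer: 8653/3677 ≈ 2.3533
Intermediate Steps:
-8653/((16113 + 4839) - 24629) = -8653/(20952 - 24629) = -8653/(-3677) = -8653*(-1/3677) = 8653/3677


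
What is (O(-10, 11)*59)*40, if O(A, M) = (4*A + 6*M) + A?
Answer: 37760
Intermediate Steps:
O(A, M) = 5*A + 6*M
(O(-10, 11)*59)*40 = ((5*(-10) + 6*11)*59)*40 = ((-50 + 66)*59)*40 = (16*59)*40 = 944*40 = 37760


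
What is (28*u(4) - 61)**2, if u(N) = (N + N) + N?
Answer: 75625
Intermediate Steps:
u(N) = 3*N (u(N) = 2*N + N = 3*N)
(28*u(4) - 61)**2 = (28*(3*4) - 61)**2 = (28*12 - 61)**2 = (336 - 61)**2 = 275**2 = 75625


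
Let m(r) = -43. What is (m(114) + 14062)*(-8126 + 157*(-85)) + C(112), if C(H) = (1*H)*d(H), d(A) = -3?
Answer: -301002285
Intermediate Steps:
C(H) = -3*H (C(H) = (1*H)*(-3) = H*(-3) = -3*H)
(m(114) + 14062)*(-8126 + 157*(-85)) + C(112) = (-43 + 14062)*(-8126 + 157*(-85)) - 3*112 = 14019*(-8126 - 13345) - 336 = 14019*(-21471) - 336 = -301001949 - 336 = -301002285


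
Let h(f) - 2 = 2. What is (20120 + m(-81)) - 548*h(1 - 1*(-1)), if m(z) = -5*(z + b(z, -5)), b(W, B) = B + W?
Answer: 18763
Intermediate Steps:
h(f) = 4 (h(f) = 2 + 2 = 4)
m(z) = 25 - 10*z (m(z) = -5*(z + (-5 + z)) = -5*(-5 + 2*z) = 25 - 10*z)
(20120 + m(-81)) - 548*h(1 - 1*(-1)) = (20120 + (25 - 10*(-81))) - 548*4 = (20120 + (25 + 810)) - 2192 = (20120 + 835) - 2192 = 20955 - 2192 = 18763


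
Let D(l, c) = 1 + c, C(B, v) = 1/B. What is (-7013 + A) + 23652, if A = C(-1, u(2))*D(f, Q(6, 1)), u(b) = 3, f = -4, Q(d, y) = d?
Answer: 16632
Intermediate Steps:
A = -7 (A = (1 + 6)/(-1) = -1*7 = -7)
(-7013 + A) + 23652 = (-7013 - 7) + 23652 = -7020 + 23652 = 16632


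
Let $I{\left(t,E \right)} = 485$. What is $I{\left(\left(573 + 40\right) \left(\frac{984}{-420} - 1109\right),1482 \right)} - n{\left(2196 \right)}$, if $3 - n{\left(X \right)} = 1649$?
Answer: $2131$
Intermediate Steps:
$n{\left(X \right)} = -1646$ ($n{\left(X \right)} = 3 - 1649 = -1646$)
$I{\left(\left(573 + 40\right) \left(\frac{984}{-420} - 1109\right),1482 \right)} - n{\left(2196 \right)} = 485 - -1646 = 485 + 1646 = 2131$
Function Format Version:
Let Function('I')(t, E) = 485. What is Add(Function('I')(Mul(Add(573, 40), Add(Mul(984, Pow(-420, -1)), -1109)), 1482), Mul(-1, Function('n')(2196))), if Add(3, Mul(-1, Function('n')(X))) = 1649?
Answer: 2131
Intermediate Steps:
Function('n')(X) = -1646 (Function('n')(X) = Add(3, Mul(-1, 1649)) = Add(3, -1649) = -1646)
Add(Function('I')(Mul(Add(573, 40), Add(Mul(984, Pow(-420, -1)), -1109)), 1482), Mul(-1, Function('n')(2196))) = Add(485, Mul(-1, -1646)) = Add(485, 1646) = 2131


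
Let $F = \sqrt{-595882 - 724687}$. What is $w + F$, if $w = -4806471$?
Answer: $-4806471 + i \sqrt{1320569} \approx -4.8065 \cdot 10^{6} + 1149.2 i$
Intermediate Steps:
$F = i \sqrt{1320569}$ ($F = \sqrt{-1320569} = i \sqrt{1320569} \approx 1149.2 i$)
$w + F = -4806471 + i \sqrt{1320569}$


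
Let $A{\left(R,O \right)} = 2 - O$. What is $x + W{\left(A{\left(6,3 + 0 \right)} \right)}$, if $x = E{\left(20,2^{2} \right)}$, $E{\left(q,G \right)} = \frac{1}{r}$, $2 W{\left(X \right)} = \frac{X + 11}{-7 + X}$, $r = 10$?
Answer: $- \frac{21}{40} \approx -0.525$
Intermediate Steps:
$W{\left(X \right)} = \frac{11 + X}{2 \left(-7 + X\right)}$ ($W{\left(X \right)} = \frac{\left(X + 11\right) \frac{1}{-7 + X}}{2} = \frac{\left(11 + X\right) \frac{1}{-7 + X}}{2} = \frac{\frac{1}{-7 + X} \left(11 + X\right)}{2} = \frac{11 + X}{2 \left(-7 + X\right)}$)
$E{\left(q,G \right)} = \frac{1}{10}$
$x = \frac{1}{10} \approx 0.1$
$x + W{\left(A{\left(6,3 + 0 \right)} \right)} = \frac{1}{10} + \frac{11 + \left(2 - \left(3 + 0\right)\right)}{2 \left(-7 + \left(2 - \left(3 + 0\right)\right)\right)} = \frac{1}{10} + \frac{11 + \left(2 - 3\right)}{2 \left(-7 + \left(2 - 3\right)\right)} = \frac{1}{10} + \frac{11 - 1}{2 \left(-7 - 1\right)} = \frac{1}{10} + \frac{1}{2} \frac{1}{-8} \cdot 10 = \frac{1}{10} + \frac{1}{2} \left(- \frac{1}{8}\right) 10 = \frac{1}{10} - \frac{5}{8} = - \frac{21}{40}$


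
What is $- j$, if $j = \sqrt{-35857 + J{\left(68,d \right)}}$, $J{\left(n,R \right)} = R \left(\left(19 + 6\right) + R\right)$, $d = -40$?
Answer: $- i \sqrt{35257} \approx - 187.77 i$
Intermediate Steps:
$J{\left(n,R \right)} = R \left(25 + R\right)$
$j = i \sqrt{35257}$ ($j = \sqrt{-35857 - 40 \left(25 - 40\right)} = \sqrt{-35857 - -600} = \sqrt{-35857 + 600} = \sqrt{-35257} = i \sqrt{35257} \approx 187.77 i$)
$- j = - i \sqrt{35257}$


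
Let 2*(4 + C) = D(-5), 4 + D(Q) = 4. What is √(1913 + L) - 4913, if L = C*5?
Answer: -4913 + √1893 ≈ -4869.5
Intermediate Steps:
D(Q) = 0 (D(Q) = -4 + 4 = 0)
C = -4 (C = -4 + (½)*0 = -4 + 0 = -4)
L = -20 (L = -4*5 = -20)
√(1913 + L) - 4913 = √(1913 - 20) - 4913 = √1893 - 4913 = -4913 + √1893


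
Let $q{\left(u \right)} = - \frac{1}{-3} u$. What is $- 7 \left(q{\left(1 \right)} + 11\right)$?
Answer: $- \frac{238}{3} \approx -79.333$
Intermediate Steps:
$q{\left(u \right)} = \frac{u}{3}$ ($q{\left(u \right)} = \left(-1\right) \left(- \frac{1}{3}\right) u = \frac{u}{3}$)
$- 7 \left(q{\left(1 \right)} + 11\right) = - 7 \left(\frac{1}{3} \cdot 1 + 11\right) = - 7 \left(\frac{1}{3} + 11\right) = \left(-7\right) \frac{34}{3} = - \frac{238}{3}$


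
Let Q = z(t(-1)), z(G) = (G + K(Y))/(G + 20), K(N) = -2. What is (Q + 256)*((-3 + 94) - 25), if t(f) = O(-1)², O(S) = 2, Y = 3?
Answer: 33803/2 ≈ 16902.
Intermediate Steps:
t(f) = 4 (t(f) = 2² = 4)
z(G) = (-2 + G)/(20 + G) (z(G) = (G - 2)/(G + 20) = (-2 + G)/(20 + G))
Q = 1/12 (Q = (-2 + 4)/(20 + 4) = 2/24 = (1/24)*2 = 1/12 ≈ 0.083333)
(Q + 256)*((-3 + 94) - 25) = (1/12 + 256)*((-3 + 94) - 25) = 3073*(91 - 25)/12 = (3073/12)*66 = 33803/2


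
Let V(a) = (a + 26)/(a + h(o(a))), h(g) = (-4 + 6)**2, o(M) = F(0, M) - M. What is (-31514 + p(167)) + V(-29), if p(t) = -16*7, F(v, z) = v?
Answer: -790647/25 ≈ -31626.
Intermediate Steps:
p(t) = -112
o(M) = -M (o(M) = 0 - M = -M)
h(g) = 4 (h(g) = 2**2 = 4)
V(a) = (26 + a)/(4 + a) (V(a) = (a + 26)/(a + 4) = (26 + a)/(4 + a))
(-31514 + p(167)) + V(-29) = (-31514 - 112) + (26 - 29)/(4 - 29) = -31626 - 3/(-25) = -31626 - 1/25*(-3) = -31626 + 3/25 = -790647/25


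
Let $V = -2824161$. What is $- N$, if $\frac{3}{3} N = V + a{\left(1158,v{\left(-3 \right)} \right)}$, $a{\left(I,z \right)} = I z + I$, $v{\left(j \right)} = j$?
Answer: $2826477$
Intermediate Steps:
$a{\left(I,z \right)} = I + I z$
$N = -2826477$ ($N = -2824161 + 1158 \left(1 - 3\right) = -2824161 + 1158 \left(-2\right) = -2824161 - 2316 = -2826477$)
$- N = \left(-1\right) \left(-2826477\right) = 2826477$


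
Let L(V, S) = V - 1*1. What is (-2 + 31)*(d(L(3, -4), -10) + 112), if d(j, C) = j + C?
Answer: 3016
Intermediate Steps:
L(V, S) = -1 + V (L(V, S) = V - 1 = -1 + V)
d(j, C) = C + j
(-2 + 31)*(d(L(3, -4), -10) + 112) = (-2 + 31)*((-10 + (-1 + 3)) + 112) = 29*((-10 + 2) + 112) = 29*(-8 + 112) = 29*104 = 3016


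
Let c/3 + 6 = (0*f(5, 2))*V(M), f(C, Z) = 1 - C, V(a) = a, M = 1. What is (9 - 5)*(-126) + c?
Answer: -522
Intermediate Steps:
c = -18 (c = -18 + 3*((0*(1 - 1*5))*1) = -18 + 3*((0*(1 - 5))*1) = -18 + 3*((0*(-4))*1) = -18 + 3*(0*1) = -18 + 3*0 = -18 + 0 = -18)
(9 - 5)*(-126) + c = (9 - 5)*(-126) - 18 = 4*(-126) - 18 = -504 - 18 = -522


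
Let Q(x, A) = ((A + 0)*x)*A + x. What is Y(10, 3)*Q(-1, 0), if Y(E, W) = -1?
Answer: 1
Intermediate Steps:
Q(x, A) = x + x*A**2 (Q(x, A) = (A*x)*A + x = x*A**2 + x = x + x*A**2)
Y(10, 3)*Q(-1, 0) = -(-1)*(1 + 0**2) = -(-1)*(1 + 0) = -(-1) = -1*(-1) = 1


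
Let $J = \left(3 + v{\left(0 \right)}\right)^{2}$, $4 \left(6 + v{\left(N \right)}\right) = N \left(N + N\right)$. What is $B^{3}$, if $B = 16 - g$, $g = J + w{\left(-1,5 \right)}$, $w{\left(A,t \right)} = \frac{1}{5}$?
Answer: $\frac{39304}{125} \approx 314.43$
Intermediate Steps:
$w{\left(A,t \right)} = \frac{1}{5}$
$v{\left(N \right)} = -6 + \frac{N^{2}}{2}$ ($v{\left(N \right)} = -6 + \frac{N \left(N + N\right)}{4} = -6 + \frac{N 2 N}{4} = -6 + \frac{2 N^{2}}{4} = -6 + \frac{N^{2}}{2}$)
$J = 9$ ($J = \left(3 - \left(6 - \frac{0^{2}}{2}\right)\right)^{2} = \left(3 + \left(-6 + \frac{1}{2} \cdot 0\right)\right)^{2} = \left(3 + \left(-6 + 0\right)\right)^{2} = \left(3 - 6\right)^{2} = \left(-3\right)^{2} = 9$)
$g = \frac{46}{5}$ ($g = 9 + \frac{1}{5} = \frac{46}{5} \approx 9.2$)
$B = \frac{34}{5}$ ($B = 16 - \frac{46}{5} = \frac{34}{5} \approx 6.8$)
$B^{3} = \left(\frac{34}{5}\right)^{3} = \frac{39304}{125}$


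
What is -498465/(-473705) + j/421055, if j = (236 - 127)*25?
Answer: 8446881068/7978234351 ≈ 1.0587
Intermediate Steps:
j = 2725 (j = 109*25 = 2725)
-498465/(-473705) + j/421055 = -498465/(-473705) + 2725/421055 = -498465*(-1/473705) + 2725*(1/421055) = 99693/94741 + 545/84211 = 8446881068/7978234351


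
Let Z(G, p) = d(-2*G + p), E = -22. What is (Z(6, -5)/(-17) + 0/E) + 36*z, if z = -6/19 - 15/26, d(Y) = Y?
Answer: -7691/247 ≈ -31.138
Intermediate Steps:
Z(G, p) = p - 2*G (Z(G, p) = -2*G + p = p - 2*G)
z = -441/494 (z = -6*1/19 - 15*1/26 = -6/19 - 15/26 = -441/494 ≈ -0.89271)
(Z(6, -5)/(-17) + 0/E) + 36*z = ((-5 - 2*6)/(-17) + 0/(-22)) + 36*(-441/494) = ((-5 - 12)*(-1/17) + 0*(-1/22)) - 7938/247 = (-17*(-1/17) + 0) - 7938/247 = (1 + 0) - 7938/247 = 1 - 7938/247 = -7691/247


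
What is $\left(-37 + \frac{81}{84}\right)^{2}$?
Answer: $\frac{1018081}{784} \approx 1298.6$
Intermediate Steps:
$\left(-37 + \frac{81}{84}\right)^{2} = \left(-37 + 81 \cdot \frac{1}{84}\right)^{2} = \left(-37 + \frac{27}{28}\right)^{2} = \left(- \frac{1009}{28}\right)^{2} = \frac{1018081}{784}$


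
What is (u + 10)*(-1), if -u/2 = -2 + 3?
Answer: -8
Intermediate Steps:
u = -2 (u = -2*(-2 + 3) = -2*1 = -2)
(u + 10)*(-1) = (-2 + 10)*(-1) = 8*(-1) = -8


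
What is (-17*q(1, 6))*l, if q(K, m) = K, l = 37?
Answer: -629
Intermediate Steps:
(-17*q(1, 6))*l = -17*1*37 = -17*37 = -629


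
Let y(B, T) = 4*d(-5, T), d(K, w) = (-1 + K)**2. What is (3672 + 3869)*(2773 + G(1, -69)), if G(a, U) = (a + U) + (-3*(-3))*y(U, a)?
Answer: 30171541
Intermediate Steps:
y(B, T) = 144 (y(B, T) = 4*(-1 - 5)**2 = 4*(-6)**2 = 4*36 = 144)
G(a, U) = 1296 + U + a (G(a, U) = (a + U) - 3*(-3)*144 = (U + a) + 9*144 = (U + a) + 1296 = 1296 + U + a)
(3672 + 3869)*(2773 + G(1, -69)) = (3672 + 3869)*(2773 + (1296 - 69 + 1)) = 7541*(2773 + 1228) = 7541*4001 = 30171541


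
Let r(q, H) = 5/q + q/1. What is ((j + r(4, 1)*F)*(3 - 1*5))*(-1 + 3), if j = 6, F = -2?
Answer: 18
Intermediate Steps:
r(q, H) = q + 5/q (r(q, H) = 5/q + q*1 = 5/q + q = q + 5/q)
((j + r(4, 1)*F)*(3 - 1*5))*(-1 + 3) = ((6 + (4 + 5/4)*(-2))*(3 - 1*5))*(-1 + 3) = ((6 + (4 + 5*(¼))*(-2))*(3 - 5))*2 = ((6 + (4 + 5/4)*(-2))*(-2))*2 = ((6 + (21/4)*(-2))*(-2))*2 = ((6 - 21/2)*(-2))*2 = -9/2*(-2)*2 = 9*2 = 18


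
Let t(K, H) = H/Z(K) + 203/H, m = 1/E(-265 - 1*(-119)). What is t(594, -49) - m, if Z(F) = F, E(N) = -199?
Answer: -3492073/827442 ≈ -4.2203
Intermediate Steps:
m = -1/199 (m = 1/(-199) = -1/199 ≈ -0.0050251)
t(K, H) = 203/H + H/K (t(K, H) = H/K + 203/H = 203/H + H/K)
t(594, -49) - m = (203/(-49) - 49/594) - 1*(-1/199) = (203*(-1/49) - 49*1/594) + 1/199 = (-29/7 - 49/594) + 1/199 = -17569/4158 + 1/199 = -3492073/827442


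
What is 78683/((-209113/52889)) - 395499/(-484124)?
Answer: -2014582468208801/101236622012 ≈ -19900.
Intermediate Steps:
78683/((-209113/52889)) - 395499/(-484124) = 78683/((-209113*1/52889)) - 395499*(-1/484124) = 78683/(-209113/52889) + 395499/484124 = 78683*(-52889/209113) + 395499/484124 = -4161465187/209113 + 395499/484124 = -2014582468208801/101236622012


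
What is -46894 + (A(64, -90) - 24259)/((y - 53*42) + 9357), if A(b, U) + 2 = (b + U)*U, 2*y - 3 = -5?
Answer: -334376141/7130 ≈ -46897.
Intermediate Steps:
y = -1 (y = 3/2 + (½)*(-5) = 3/2 - 5/2 = -1)
A(b, U) = -2 + U*(U + b) (A(b, U) = -2 + (b + U)*U = -2 + (U + b)*U = -2 + U*(U + b))
-46894 + (A(64, -90) - 24259)/((y - 53*42) + 9357) = -46894 + ((-2 + (-90)² - 90*64) - 24259)/((-1 - 53*42) + 9357) = -46894 + ((-2 + 8100 - 5760) - 24259)/((-1 - 2226) + 9357) = -46894 + (2338 - 24259)/(-2227 + 9357) = -46894 - 21921/7130 = -334376141/7130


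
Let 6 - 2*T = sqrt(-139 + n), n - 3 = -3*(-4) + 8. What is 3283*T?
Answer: 9849 - 3283*I*sqrt(29) ≈ 9849.0 - 17680.0*I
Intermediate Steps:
n = 23 (n = 3 + (-3*(-4) + 8) = 3 + (12 + 8) = 3 + 20 = 23)
T = 3 - I*sqrt(29) (T = 3 - sqrt(-139 + 23)/2 = 3 - I*sqrt(29) ≈ 3.0 - 5.3852*I)
3283*T = 3283*(3 - I*sqrt(29)) = 9849 - 3283*I*sqrt(29)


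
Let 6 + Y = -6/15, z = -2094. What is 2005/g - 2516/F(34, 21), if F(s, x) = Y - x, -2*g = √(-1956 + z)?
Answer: 12580/137 + 401*I*√2/9 ≈ 91.825 + 63.011*I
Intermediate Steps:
Y = -32/5 (Y = -6 - 6/15 = -6 - 6*1/15 = -6 - ⅖ = -32/5 ≈ -6.4000)
g = -45*I*√2/2 (g = -√(-1956 - 2094)/2 = -45*I*√2/2 ≈ -31.82*I)
F(s, x) = -32/5 - x
2005/g - 2516/F(34, 21) = 2005/((-45*I*√2/2)) - 2516/(-32/5 - 1*21) = 2005*(I*√2/45) - 2516/(-32/5 - 21) = 401*I*√2/9 - 2516/(-137/5) = 401*I*√2/9 - 2516*(-5/137) = 401*I*√2/9 + 12580/137 = 12580/137 + 401*I*√2/9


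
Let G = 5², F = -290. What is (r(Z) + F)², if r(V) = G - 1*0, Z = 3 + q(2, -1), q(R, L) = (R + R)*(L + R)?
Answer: 70225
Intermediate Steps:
q(R, L) = 2*R*(L + R) (q(R, L) = (2*R)*(L + R) = 2*R*(L + R))
G = 25
Z = 7 (Z = 3 + 2*2*(-1 + 2) = 3 + 2*2*1 = 3 + 4 = 7)
r(V) = 25 (r(V) = 25 - 1*0 = 25 + 0 = 25)
(r(Z) + F)² = (25 - 290)² = (-265)² = 70225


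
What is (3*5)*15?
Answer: 225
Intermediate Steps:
(3*5)*15 = 15*15 = 225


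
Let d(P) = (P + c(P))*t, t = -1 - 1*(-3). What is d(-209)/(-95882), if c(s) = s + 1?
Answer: 417/47941 ≈ 0.0086982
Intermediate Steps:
c(s) = 1 + s
t = 2 (t = -1 + 3 = 2)
d(P) = 2 + 4*P (d(P) = (P + (1 + P))*2 = (1 + 2*P)*2 = 2 + 4*P)
d(-209)/(-95882) = (2 + 4*(-209))/(-95882) = (2 - 836)*(-1/95882) = -834*(-1/95882) = 417/47941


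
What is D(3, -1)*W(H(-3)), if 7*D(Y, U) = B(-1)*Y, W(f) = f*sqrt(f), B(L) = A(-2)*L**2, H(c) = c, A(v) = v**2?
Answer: -36*I*sqrt(3)/7 ≈ -8.9077*I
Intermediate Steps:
B(L) = 4*L**2 (B(L) = (-2)**2*L**2 = 4*L**2)
W(f) = f**(3/2)
D(Y, U) = 4*Y/7 (D(Y, U) = ((4*(-1)**2)*Y)/7 = ((4*1)*Y)/7 = (4*Y)/7 = 4*Y/7)
D(3, -1)*W(H(-3)) = ((4/7)*3)*(-3)**(3/2) = 12*(-3*I*sqrt(3))/7 = -36*I*sqrt(3)/7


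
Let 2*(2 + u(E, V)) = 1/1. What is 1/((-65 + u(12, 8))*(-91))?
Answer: 2/12103 ≈ 0.00016525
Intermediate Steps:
u(E, V) = -3/2 (u(E, V) = -2 + (½)/1 = -2 + (½)*1 = -2 + ½ = -3/2)
1/((-65 + u(12, 8))*(-91)) = 1/((-65 - 3/2)*(-91)) = 1/(-133/2*(-91)) = 1/(12103/2) = 2/12103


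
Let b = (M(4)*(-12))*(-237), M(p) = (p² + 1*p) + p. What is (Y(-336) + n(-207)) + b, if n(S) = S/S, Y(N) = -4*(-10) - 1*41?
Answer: 68256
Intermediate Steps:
M(p) = p² + 2*p (M(p) = (p² + p) + p = (p + p²) + p = p² + 2*p)
Y(N) = -1 (Y(N) = 40 - 41 = -1)
b = 68256 (b = ((4*(2 + 4))*(-12))*(-237) = ((4*6)*(-12))*(-237) = (24*(-12))*(-237) = -288*(-237) = 68256)
n(S) = 1
(Y(-336) + n(-207)) + b = (-1 + 1) + 68256 = 0 + 68256 = 68256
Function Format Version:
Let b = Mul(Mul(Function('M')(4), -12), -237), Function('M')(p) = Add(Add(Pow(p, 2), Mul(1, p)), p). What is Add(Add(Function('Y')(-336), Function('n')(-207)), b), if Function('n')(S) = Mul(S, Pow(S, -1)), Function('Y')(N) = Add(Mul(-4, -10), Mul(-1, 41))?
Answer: 68256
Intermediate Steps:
Function('M')(p) = Add(Pow(p, 2), Mul(2, p)) (Function('M')(p) = Add(Add(Pow(p, 2), p), p) = Add(Add(p, Pow(p, 2)), p) = Add(Pow(p, 2), Mul(2, p)))
Function('Y')(N) = -1 (Function('Y')(N) = Add(40, -41) = -1)
b = 68256 (b = Mul(Mul(Mul(4, Add(2, 4)), -12), -237) = Mul(Mul(Mul(4, 6), -12), -237) = Mul(Mul(24, -12), -237) = Mul(-288, -237) = 68256)
Function('n')(S) = 1
Add(Add(Function('Y')(-336), Function('n')(-207)), b) = Add(Add(-1, 1), 68256) = Add(0, 68256) = 68256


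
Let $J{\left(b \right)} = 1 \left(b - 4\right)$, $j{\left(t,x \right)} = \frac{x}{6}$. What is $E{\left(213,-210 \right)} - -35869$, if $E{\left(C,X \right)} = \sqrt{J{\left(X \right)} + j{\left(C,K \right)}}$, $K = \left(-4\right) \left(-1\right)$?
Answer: $35869 + \frac{8 i \sqrt{30}}{3} \approx 35869.0 + 14.606 i$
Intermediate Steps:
$K = 4$
$j{\left(t,x \right)} = \frac{x}{6}$ ($j{\left(t,x \right)} = x \frac{1}{6} = \frac{x}{6}$)
$J{\left(b \right)} = -4 + b$ ($J{\left(b \right)} = 1 \left(-4 + b\right) = -4 + b$)
$E{\left(C,X \right)} = \sqrt{- \frac{10}{3} + X}$ ($E{\left(C,X \right)} = \sqrt{\left(-4 + X\right) + \frac{1}{6} \cdot 4} = \sqrt{\left(-4 + X\right) + \frac{2}{3}} = \sqrt{- \frac{10}{3} + X}$)
$E{\left(213,-210 \right)} - -35869 = \frac{\sqrt{-30 + 9 \left(-210\right)}}{3} - -35869 = \frac{\sqrt{-30 - 1890}}{3} + 35869 = \frac{\sqrt{-1920}}{3} + 35869 = \frac{8 i \sqrt{30}}{3} + 35869 = 35869 + \frac{8 i \sqrt{30}}{3}$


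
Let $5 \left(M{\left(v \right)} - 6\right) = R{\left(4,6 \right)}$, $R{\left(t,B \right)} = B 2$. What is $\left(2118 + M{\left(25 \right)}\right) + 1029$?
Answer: $\frac{15777}{5} \approx 3155.4$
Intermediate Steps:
$R{\left(t,B \right)} = 2 B$
$M{\left(v \right)} = \frac{42}{5}$ ($M{\left(v \right)} = 6 + \frac{2 \cdot 6}{5} = 6 + \frac{1}{5} \cdot 12 = 6 + \frac{12}{5} = \frac{42}{5}$)
$\left(2118 + M{\left(25 \right)}\right) + 1029 = \left(2118 + \frac{42}{5}\right) + 1029 = \frac{10632}{5} + 1029 = \frac{15777}{5}$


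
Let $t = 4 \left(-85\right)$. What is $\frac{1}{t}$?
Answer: $- \frac{1}{340} \approx -0.0029412$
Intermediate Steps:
$t = -340$
$\frac{1}{t} = \frac{1}{-340} = - \frac{1}{340}$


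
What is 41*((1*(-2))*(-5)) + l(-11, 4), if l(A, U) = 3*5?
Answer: 425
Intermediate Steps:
l(A, U) = 15
41*((1*(-2))*(-5)) + l(-11, 4) = 41*((1*(-2))*(-5)) + 15 = 41*(-2*(-5)) + 15 = 41*10 + 15 = 410 + 15 = 425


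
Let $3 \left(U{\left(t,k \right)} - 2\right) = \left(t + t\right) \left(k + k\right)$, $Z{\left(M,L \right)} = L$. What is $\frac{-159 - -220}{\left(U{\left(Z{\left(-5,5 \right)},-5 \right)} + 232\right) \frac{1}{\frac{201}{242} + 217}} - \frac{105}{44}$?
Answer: $\frac{4649595}{72842} \approx 63.831$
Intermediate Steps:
$U{\left(t,k \right)} = 2 + \frac{4 k t}{3}$ ($U{\left(t,k \right)} = 2 + \frac{\left(t + t\right) \left(k + k\right)}{3} = 2 + \frac{2 t 2 k}{3} = 2 + \frac{4 k t}{3}$)
$\frac{-159 - -220}{\left(U{\left(Z{\left(-5,5 \right)},-5 \right)} + 232\right) \frac{1}{\frac{201}{242} + 217}} - \frac{105}{44} = \frac{-159 - -220}{\left(\left(2 + \frac{4}{3} \left(-5\right) 5\right) + 232\right) \frac{1}{\frac{201}{242} + 217}} - \frac{105}{44} = \frac{-159 + 220}{\left(\left(2 - \frac{100}{3}\right) + 232\right) \frac{1}{201 \cdot \frac{1}{242} + 217}} - \frac{105}{44} = \frac{61}{\left(- \frac{94}{3} + 232\right) \frac{1}{\frac{201}{242} + 217}} - \frac{105}{44} = \frac{61}{\frac{602}{3} \frac{1}{\frac{52715}{242}}} - \frac{105}{44} = \frac{61}{\frac{602}{3} \cdot \frac{242}{52715}} - \frac{105}{44} = \frac{61}{\frac{145684}{158145}} - \frac{105}{44} = 61 \cdot \frac{158145}{145684} - \frac{105}{44} = \frac{9646845}{145684} - \frac{105}{44} = \frac{4649595}{72842}$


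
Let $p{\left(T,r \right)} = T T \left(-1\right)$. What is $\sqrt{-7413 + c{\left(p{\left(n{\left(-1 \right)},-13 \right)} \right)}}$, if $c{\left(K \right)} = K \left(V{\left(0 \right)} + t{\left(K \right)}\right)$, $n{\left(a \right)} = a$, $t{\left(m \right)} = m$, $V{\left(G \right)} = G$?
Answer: $2 i \sqrt{1853} \approx 86.093 i$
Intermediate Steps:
$p{\left(T,r \right)} = - T^{2}$ ($p{\left(T,r \right)} = T^{2} \left(-1\right) = - T^{2}$)
$c{\left(K \right)} = K^{2}$ ($c{\left(K \right)} = K \left(0 + K\right) = K K = K^{2}$)
$\sqrt{-7413 + c{\left(p{\left(n{\left(-1 \right)},-13 \right)} \right)}} = \sqrt{-7413 + \left(- \left(-1\right)^{2}\right)^{2}} = \sqrt{-7413 + \left(\left(-1\right) 1\right)^{2}} = \sqrt{-7413 + \left(-1\right)^{2}} = \sqrt{-7413 + 1} = \sqrt{-7412} = 2 i \sqrt{1853}$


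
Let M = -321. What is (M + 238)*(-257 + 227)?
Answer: 2490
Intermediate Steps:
(M + 238)*(-257 + 227) = (-321 + 238)*(-257 + 227) = -83*(-30) = 2490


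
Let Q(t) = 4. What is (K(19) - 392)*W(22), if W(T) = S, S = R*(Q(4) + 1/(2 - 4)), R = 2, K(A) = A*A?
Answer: -217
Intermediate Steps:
K(A) = A²
S = 7 (S = 2*(4 + 1/(2 - 4)) = 2*(4 + 1/(-2)) = 2*(4 - ½) = 2*(7/2) = 7)
W(T) = 7
(K(19) - 392)*W(22) = (19² - 392)*7 = (361 - 392)*7 = -31*7 = -217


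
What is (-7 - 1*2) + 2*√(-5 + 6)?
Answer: -7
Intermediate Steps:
(-7 - 1*2) + 2*√(-5 + 6) = (-7 - 2) + 2*√1 = -9 + 2*1 = -9 + 2 = -7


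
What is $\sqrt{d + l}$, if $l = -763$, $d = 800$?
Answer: $\sqrt{37} \approx 6.0828$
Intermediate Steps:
$\sqrt{d + l} = \sqrt{800 - 763} = \sqrt{37}$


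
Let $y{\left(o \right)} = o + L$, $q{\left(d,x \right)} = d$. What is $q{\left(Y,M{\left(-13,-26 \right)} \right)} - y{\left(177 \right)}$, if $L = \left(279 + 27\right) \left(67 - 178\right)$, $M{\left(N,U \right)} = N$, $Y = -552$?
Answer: $33237$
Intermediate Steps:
$L = -33966$ ($L = 306 \left(-111\right) = -33966$)
$y{\left(o \right)} = -33966 + o$ ($y{\left(o \right)} = o - 33966 = -33966 + o$)
$q{\left(Y,M{\left(-13,-26 \right)} \right)} - y{\left(177 \right)} = -552 - \left(-33966 + 177\right) = -552 - -33789 = -552 + 33789 = 33237$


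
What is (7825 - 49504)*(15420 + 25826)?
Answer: -1719092034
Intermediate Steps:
(7825 - 49504)*(15420 + 25826) = -41679*41246 = -1719092034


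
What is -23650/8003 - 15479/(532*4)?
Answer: -174205637/17030384 ≈ -10.229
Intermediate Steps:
-23650/8003 - 15479/(532*4) = -23650*1/8003 - 15479/2128 = -23650/8003 - 15479*1/2128 = -23650/8003 - 15479/2128 = -174205637/17030384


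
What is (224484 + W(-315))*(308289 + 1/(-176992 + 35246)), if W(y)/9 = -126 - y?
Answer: 581411637149865/8338 ≈ 6.9730e+10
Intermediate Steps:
W(y) = -1134 - 9*y (W(y) = 9*(-126 - y) = -1134 - 9*y)
(224484 + W(-315))*(308289 + 1/(-176992 + 35246)) = (224484 + (-1134 - 9*(-315)))*(308289 + 1/(-176992 + 35246)) = (224484 + (-1134 + 2835))*(308289 + 1/(-141746)) = (224484 + 1701)*(308289 - 1/141746) = 226185*(43698732593/141746) = 581411637149865/8338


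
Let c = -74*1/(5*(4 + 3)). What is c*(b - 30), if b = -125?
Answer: 2294/7 ≈ 327.71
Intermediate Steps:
c = -74/35 (c = -74/(5*7) = -74/35 ≈ -2.1143)
c*(b - 30) = -74*(-125 - 30)/35 = -74/35*(-155) = 2294/7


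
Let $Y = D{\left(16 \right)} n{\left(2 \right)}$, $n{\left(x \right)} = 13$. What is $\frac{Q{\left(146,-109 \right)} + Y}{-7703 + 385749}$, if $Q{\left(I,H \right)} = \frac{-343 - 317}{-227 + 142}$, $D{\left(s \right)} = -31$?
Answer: $- \frac{6719}{6426782} \approx -0.0010455$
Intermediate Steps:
$Q{\left(I,H \right)} = \frac{132}{17}$ ($Q{\left(I,H \right)} = - \frac{660}{-85} = \left(-660\right) \left(- \frac{1}{85}\right) = \frac{132}{17}$)
$Y = -403$ ($Y = \left(-31\right) 13 = -403$)
$\frac{Q{\left(146,-109 \right)} + Y}{-7703 + 385749} = \frac{\frac{132}{17} - 403}{-7703 + 385749} = - \frac{6719}{17 \cdot 378046} = \left(- \frac{6719}{17}\right) \frac{1}{378046} = - \frac{6719}{6426782}$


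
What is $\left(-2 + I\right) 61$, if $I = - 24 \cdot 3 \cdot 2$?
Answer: $-8906$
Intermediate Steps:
$I = -144$ ($I = \left(-24\right) 6 = -144$)
$\left(-2 + I\right) 61 = \left(-2 - 144\right) 61 = \left(-146\right) 61 = -8906$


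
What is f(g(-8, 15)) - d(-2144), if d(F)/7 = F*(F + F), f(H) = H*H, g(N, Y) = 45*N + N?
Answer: -64218880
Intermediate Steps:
g(N, Y) = 46*N
f(H) = H**2
d(F) = 14*F**2 (d(F) = 7*(F*(F + F)) = 7*(F*(2*F)) = 7*(2*F**2) = 14*F**2)
f(g(-8, 15)) - d(-2144) = (46*(-8))**2 - 14*(-2144)**2 = (-368)**2 - 14*4596736 = 135424 - 1*64354304 = 135424 - 64354304 = -64218880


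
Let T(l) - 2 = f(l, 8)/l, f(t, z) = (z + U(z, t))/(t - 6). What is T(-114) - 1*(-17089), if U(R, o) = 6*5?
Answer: 6152761/360 ≈ 17091.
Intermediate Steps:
U(R, o) = 30
f(t, z) = (30 + z)/(-6 + t) (f(t, z) = (z + 30)/(t - 6) = (30 + z)/(-6 + t))
T(l) = 2 + 38/(l*(-6 + l)) (T(l) = 2 + ((30 + 8)/(-6 + l))/l = 2 + (38/(-6 + l))/l = 2 + 38/(l*(-6 + l)))
T(-114) - 1*(-17089) = 2*(19 - 114*(-6 - 114))/(-114*(-6 - 114)) - 1*(-17089) = 2*(-1/114)*(19 - 114*(-120))/(-120) + 17089 = 2*(-1/114)*(-1/120)*(19 + 13680) + 17089 = 2*(-1/114)*(-1/120)*13699 + 17089 = 721/360 + 17089 = 6152761/360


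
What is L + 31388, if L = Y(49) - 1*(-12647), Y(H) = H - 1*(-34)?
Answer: 44118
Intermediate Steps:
Y(H) = 34 + H (Y(H) = H + 34 = 34 + H)
L = 12730 (L = (34 + 49) - 1*(-12647) = 83 + 12647 = 12730)
L + 31388 = 12730 + 31388 = 44118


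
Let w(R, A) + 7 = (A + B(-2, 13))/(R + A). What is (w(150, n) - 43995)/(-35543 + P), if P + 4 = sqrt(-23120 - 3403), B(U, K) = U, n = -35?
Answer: 59959103683/48438603060 + 5060267*I*sqrt(2947)/48438603060 ≈ 1.2378 + 0.0056712*I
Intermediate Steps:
w(R, A) = -7 + (-2 + A)/(A + R) (w(R, A) = -7 + (A - 2)/(R + A) = -7 + (-2 + A)/(A + R))
P = -4 + 3*I*sqrt(2947) (P = -4 + sqrt(-23120 - 3403) = -4 + sqrt(-26523) = -4 + 3*I*sqrt(2947) ≈ -4.0 + 162.86*I)
(w(150, n) - 43995)/(-35543 + P) = ((-2 - 7*150 - 6*(-35))/(-35 + 150) - 43995)/(-35543 + (-4 + 3*I*sqrt(2947))) = ((-2 - 1050 + 210)/115 - 43995)/(-35547 + 3*I*sqrt(2947)) = ((1/115)*(-842) - 43995)/(-35547 + 3*I*sqrt(2947)) = (-842/115 - 43995)/(-35547 + 3*I*sqrt(2947)) = -5060267/(115*(-35547 + 3*I*sqrt(2947)))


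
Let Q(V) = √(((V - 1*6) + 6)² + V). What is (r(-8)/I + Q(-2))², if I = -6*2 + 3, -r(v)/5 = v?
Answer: 1762/81 - 80*√2/9 ≈ 9.1823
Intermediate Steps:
r(v) = -5*v
Q(V) = √(V + V²) (Q(V) = √(((V - 6) + 6)² + V) = √(((-6 + V) + 6)² + V) = √(V² + V) = √(V + V²))
I = -9 (I = -12 + 3 = -9)
(r(-8)/I + Q(-2))² = (-5*(-8)/(-9) + √(-2*(1 - 2)))² = (40*(-⅑) + √(-2*(-1)))² = (-40/9 + √2)²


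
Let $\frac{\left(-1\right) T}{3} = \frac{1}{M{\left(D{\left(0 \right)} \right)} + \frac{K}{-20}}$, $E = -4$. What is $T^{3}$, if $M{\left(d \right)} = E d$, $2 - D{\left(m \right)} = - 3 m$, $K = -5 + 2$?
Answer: $\frac{216000}{3869893} \approx 0.055816$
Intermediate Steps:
$K = -3$
$D{\left(m \right)} = 2 + 3 m$ ($D{\left(m \right)} = 2 - - 3 m = 2 + 3 m$)
$M{\left(d \right)} = - 4 d$
$T = \frac{60}{157}$ ($T = - \frac{3}{- 4 \left(2 + 3 \cdot 0\right) - \frac{3}{-20}} = - \frac{3}{- 4 \left(2 + 0\right) - - \frac{3}{20}} = - \frac{3}{\left(-4\right) 2 + \frac{3}{20}} = - \frac{3}{-8 + \frac{3}{20}} = - \frac{3}{- \frac{157}{20}} = \left(-3\right) \left(- \frac{20}{157}\right) = \frac{60}{157} \approx 0.38217$)
$T^{3} = \left(\frac{60}{157}\right)^{3} = \frac{216000}{3869893}$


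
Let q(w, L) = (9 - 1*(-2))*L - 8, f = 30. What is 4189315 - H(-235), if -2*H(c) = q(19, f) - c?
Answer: 8379187/2 ≈ 4.1896e+6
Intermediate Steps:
q(w, L) = -8 + 11*L (q(w, L) = (9 + 2)*L - 8 = 11*L - 8 = -8 + 11*L)
H(c) = -161 + c/2 (H(c) = -((-8 + 11*30) - c)/2 = -((-8 + 330) - c)/2 = -(322 - c)/2 = -161 + c/2)
4189315 - H(-235) = 4189315 - (-161 + (1/2)*(-235)) = 4189315 - (-161 - 235/2) = 4189315 - 1*(-557/2) = 4189315 + 557/2 = 8379187/2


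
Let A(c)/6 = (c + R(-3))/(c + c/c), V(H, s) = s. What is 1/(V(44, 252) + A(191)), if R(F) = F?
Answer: 8/2063 ≈ 0.0038778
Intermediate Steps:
A(c) = 6*(-3 + c)/(1 + c) (A(c) = 6*((c - 3)/(c + c/c)) = 6*((-3 + c)/(c + 1)) = 6*((-3 + c)/(1 + c)) = 6*(-3 + c)/(1 + c))
1/(V(44, 252) + A(191)) = 1/(252 + 6*(-3 + 191)/(1 + 191)) = 1/(252 + 6*188/192) = 1/(252 + 6*(1/192)*188) = 1/(252 + 47/8) = 1/(2063/8) = 8/2063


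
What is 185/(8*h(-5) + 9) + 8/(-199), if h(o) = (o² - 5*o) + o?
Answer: 33863/73431 ≈ 0.46115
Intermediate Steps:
h(o) = o² - 4*o
185/(8*h(-5) + 9) + 8/(-199) = 185/(8*(-5*(-4 - 5)) + 9) + 8/(-199) = 185/(8*(-5*(-9)) + 9) + 8*(-1/199) = 185/(8*45 + 9) - 8/199 = 185/(360 + 9) - 8/199 = 185/369 - 8/199 = 33863/73431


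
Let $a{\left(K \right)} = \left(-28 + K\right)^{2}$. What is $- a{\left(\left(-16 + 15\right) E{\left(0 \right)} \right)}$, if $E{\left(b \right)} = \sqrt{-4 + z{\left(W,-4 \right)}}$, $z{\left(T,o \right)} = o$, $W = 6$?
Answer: $-776 - 112 i \sqrt{2} \approx -776.0 - 158.39 i$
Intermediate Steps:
$E{\left(b \right)} = 2 i \sqrt{2}$ ($E{\left(b \right)} = \sqrt{-4 - 4} = \sqrt{-8} = 2 i \sqrt{2}$)
$- a{\left(\left(-16 + 15\right) E{\left(0 \right)} \right)} = - \left(-28 + \left(-16 + 15\right) 2 i \sqrt{2}\right)^{2} = - \left(-28 - 2 i \sqrt{2}\right)^{2}$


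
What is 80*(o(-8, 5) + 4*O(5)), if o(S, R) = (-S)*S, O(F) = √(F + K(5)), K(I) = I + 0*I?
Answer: -5120 + 320*√10 ≈ -4108.1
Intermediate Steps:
K(I) = I (K(I) = I + 0 = I)
O(F) = √(5 + F) (O(F) = √(F + 5) = √(5 + F))
o(S, R) = -S²
80*(o(-8, 5) + 4*O(5)) = 80*(-1*(-8)² + 4*√(5 + 5)) = 80*(-1*64 + 4*√10) = 80*(-64 + 4*√10) = -5120 + 320*√10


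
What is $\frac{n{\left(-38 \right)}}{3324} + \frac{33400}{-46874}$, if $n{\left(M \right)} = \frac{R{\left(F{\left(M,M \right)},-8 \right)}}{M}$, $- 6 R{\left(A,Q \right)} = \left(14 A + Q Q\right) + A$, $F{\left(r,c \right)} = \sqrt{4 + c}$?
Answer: $- \frac{790935152}{1110140379} + \frac{5 i \sqrt{34}}{252624} \approx -0.71246 + 0.00011541 i$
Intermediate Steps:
$R{\left(A,Q \right)} = - \frac{5 A}{2} - \frac{Q^{2}}{6}$ ($R{\left(A,Q \right)} = - \frac{\left(14 A + Q Q\right) + A}{6} = - \frac{\left(14 A + Q^{2}\right) + A}{6} = - \frac{\left(Q^{2} + 14 A\right) + A}{6} = - \frac{Q^{2} + 15 A}{6} = - \frac{5 A}{2} - \frac{Q^{2}}{6}$)
$n{\left(M \right)} = \frac{- \frac{32}{3} - \frac{5 \sqrt{4 + M}}{2}}{M}$ ($n{\left(M \right)} = \frac{- \frac{5 \sqrt{4 + M}}{2} - \frac{\left(-8\right)^{2}}{6}}{M} = \frac{- \frac{5 \sqrt{4 + M}}{2} - \frac{32}{3}}{M} = \frac{- \frac{32}{3} - \frac{5 \sqrt{4 + M}}{2}}{M}$)
$\frac{n{\left(-38 \right)}}{3324} + \frac{33400}{-46874} = \frac{\frac{1}{6} \frac{1}{-38} \left(-64 - 15 \sqrt{4 - 38}\right)}{3324} + \frac{33400}{-46874} = \frac{1}{6} \left(- \frac{1}{38}\right) \left(-64 - 15 \sqrt{-34}\right) \frac{1}{3324} + 33400 \left(- \frac{1}{46874}\right) = \frac{1}{6} \left(- \frac{1}{38}\right) \left(-64 - 15 i \sqrt{34}\right) \frac{1}{3324} - \frac{16700}{23437} = \left(\frac{16}{57} + \frac{5 i \sqrt{34}}{76}\right) \frac{1}{3324} - \frac{16700}{23437} = \left(\frac{4}{47367} + \frac{5 i \sqrt{34}}{252624}\right) - \frac{16700}{23437} = - \frac{790935152}{1110140379} + \frac{5 i \sqrt{34}}{252624}$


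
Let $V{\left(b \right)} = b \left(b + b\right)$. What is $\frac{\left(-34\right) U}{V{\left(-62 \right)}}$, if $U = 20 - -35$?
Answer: $- \frac{935}{3844} \approx -0.24324$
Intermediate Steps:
$V{\left(b \right)} = 2 b^{2}$ ($V{\left(b \right)} = b 2 b = 2 b^{2}$)
$U = 55$ ($U = 20 + 35 = 55$)
$\frac{\left(-34\right) U}{V{\left(-62 \right)}} = \frac{\left(-34\right) 55}{2 \left(-62\right)^{2}} = - \frac{1870}{2 \cdot 3844} = - \frac{1870}{7688} = \left(-1870\right) \frac{1}{7688} = - \frac{935}{3844}$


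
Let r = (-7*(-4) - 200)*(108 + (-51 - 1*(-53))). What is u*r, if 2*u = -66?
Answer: 624360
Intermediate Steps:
u = -33 (u = (½)*(-66) = -33)
r = -18920 (r = (28 - 200)*(108 + (-51 + 53)) = -172*(108 + 2) = -172*110 = -18920)
u*r = -33*(-18920) = 624360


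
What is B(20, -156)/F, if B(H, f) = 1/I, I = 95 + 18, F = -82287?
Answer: -1/9298431 ≈ -1.0755e-7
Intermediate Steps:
I = 113
B(H, f) = 1/113
B(20, -156)/F = (1/113)/(-82287) = (1/113)*(-1/82287) = -1/9298431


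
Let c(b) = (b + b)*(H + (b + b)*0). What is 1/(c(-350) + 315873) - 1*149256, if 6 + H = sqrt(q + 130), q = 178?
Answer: -15268262719865151/102295805329 + 1400*sqrt(77)/102295805329 ≈ -1.4926e+5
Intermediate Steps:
H = -6 + 2*sqrt(77) (H = -6 + sqrt(178 + 130) = -6 + sqrt(308) = -6 + 2*sqrt(77) ≈ 11.550)
c(b) = 2*b*(-6 + 2*sqrt(77)) (c(b) = (b + b)*((-6 + 2*sqrt(77)) + (b + b)*0) = (2*b)*((-6 + 2*sqrt(77)) + (2*b)*0) = (2*b)*((-6 + 2*sqrt(77)) + 0) = (2*b)*(-6 + 2*sqrt(77)) = 2*b*(-6 + 2*sqrt(77)))
1/(c(-350) + 315873) - 1*149256 = 1/(4*(-350)*(-3 + sqrt(77)) + 315873) - 1*149256 = 1/((4200 - 1400*sqrt(77)) + 315873) - 149256 = 1/(320073 - 1400*sqrt(77)) - 149256 = -149256 + 1/(320073 - 1400*sqrt(77))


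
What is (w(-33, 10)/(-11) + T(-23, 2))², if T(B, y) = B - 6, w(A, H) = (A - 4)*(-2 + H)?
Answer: 529/121 ≈ 4.3719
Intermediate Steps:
w(A, H) = (-4 + A)*(-2 + H)
T(B, y) = -6 + B
(w(-33, 10)/(-11) + T(-23, 2))² = ((8 - 4*10 - 2*(-33) - 33*10)/(-11) + (-6 - 23))² = ((8 - 40 + 66 - 330)*(-1/11) - 29)² = (-296*(-1/11) - 29)² = (296/11 - 29)² = (-23/11)² = 529/121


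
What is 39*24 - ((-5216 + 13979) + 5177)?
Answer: -13004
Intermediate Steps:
39*24 - ((-5216 + 13979) + 5177) = 936 - (8763 + 5177) = 936 - 1*13940 = 936 - 13940 = -13004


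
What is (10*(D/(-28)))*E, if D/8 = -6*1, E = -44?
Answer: -5280/7 ≈ -754.29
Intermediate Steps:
D = -48 (D = 8*(-6*1) = 8*(-6) = -48)
(10*(D/(-28)))*E = (10*(-48/(-28)))*(-44) = (10*(-48*(-1/28)))*(-44) = (10*(12/7))*(-44) = (120/7)*(-44) = -5280/7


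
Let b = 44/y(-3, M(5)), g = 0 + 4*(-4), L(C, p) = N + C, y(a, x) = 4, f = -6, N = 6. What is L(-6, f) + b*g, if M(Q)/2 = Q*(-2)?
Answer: -176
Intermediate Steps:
M(Q) = -4*Q (M(Q) = 2*(Q*(-2)) = 2*(-2*Q) = -4*Q)
L(C, p) = 6 + C
g = -16 (g = 0 - 16 = -16)
b = 11 (b = 44/4 = 44*(¼) = 11)
L(-6, f) + b*g = (6 - 6) + 11*(-16) = 0 - 176 = -176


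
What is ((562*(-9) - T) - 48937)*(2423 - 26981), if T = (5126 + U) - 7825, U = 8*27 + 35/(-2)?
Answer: 1264601931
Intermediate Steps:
U = 397/2 (U = 216 + 35*(-½) = 216 - 35/2 = 397/2 ≈ 198.50)
T = -5001/2 (T = (5126 + 397/2) - 7825 = 10649/2 - 7825 = -5001/2 ≈ -2500.5)
((562*(-9) - T) - 48937)*(2423 - 26981) = ((562*(-9) - 1*(-5001/2)) - 48937)*(2423 - 26981) = ((-5058 + 5001/2) - 48937)*(-24558) = (-5115/2 - 48937)*(-24558) = -102989/2*(-24558) = 1264601931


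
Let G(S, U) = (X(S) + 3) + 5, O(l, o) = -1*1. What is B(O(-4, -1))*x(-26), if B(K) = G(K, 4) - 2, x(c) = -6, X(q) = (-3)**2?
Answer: -90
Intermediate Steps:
O(l, o) = -1
X(q) = 9
G(S, U) = 17 (G(S, U) = (9 + 3) + 5 = 12 + 5 = 17)
B(K) = 15 (B(K) = 17 - 2 = 15)
B(O(-4, -1))*x(-26) = 15*(-6) = -90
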